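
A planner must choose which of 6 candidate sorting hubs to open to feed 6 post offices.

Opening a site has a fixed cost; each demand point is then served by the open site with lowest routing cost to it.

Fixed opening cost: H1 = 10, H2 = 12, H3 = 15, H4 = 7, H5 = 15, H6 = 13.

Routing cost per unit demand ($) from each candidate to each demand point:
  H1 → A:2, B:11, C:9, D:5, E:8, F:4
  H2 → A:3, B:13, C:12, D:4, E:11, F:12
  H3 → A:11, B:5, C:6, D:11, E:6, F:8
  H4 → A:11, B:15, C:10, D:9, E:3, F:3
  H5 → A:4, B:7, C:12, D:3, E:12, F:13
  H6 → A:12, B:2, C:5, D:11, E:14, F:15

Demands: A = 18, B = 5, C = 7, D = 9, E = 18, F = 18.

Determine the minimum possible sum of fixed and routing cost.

261

Open {H1, H4, H5, H6}: assign each demand point to its cheapest open site.
  A→H1 18×2=36, B→H6 5×2=10, C→H6 7×5=35, D→H5 9×3=27, E→H4 18×3=54, F→H4 18×3=54
  routing cost 216, fixed 45 → total 261.
Compare {H1, H4, H6}: routing cost 234 + fixed 30 = 264.
Compare {H1, H2, H4, H6}: routing cost 225 + fixed 42 = 267.
Compare {H1, H2, H4, H5, H6}: routing cost 216 + fixed 57 = 273.
All other subsets cost ≥ 264. Minimum total cost: 261.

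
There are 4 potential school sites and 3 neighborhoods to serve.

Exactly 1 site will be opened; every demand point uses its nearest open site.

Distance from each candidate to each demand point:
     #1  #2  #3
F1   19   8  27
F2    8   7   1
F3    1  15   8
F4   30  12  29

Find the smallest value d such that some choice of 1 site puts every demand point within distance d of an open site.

Open {F2}.
  Farthest demand point is #1 at distance 8 (to F2); all others are ≤ 8.
With {F3} the worst case is 15.
With {F1} the worst case is 27.
No size-1 selection achieves below 8.

8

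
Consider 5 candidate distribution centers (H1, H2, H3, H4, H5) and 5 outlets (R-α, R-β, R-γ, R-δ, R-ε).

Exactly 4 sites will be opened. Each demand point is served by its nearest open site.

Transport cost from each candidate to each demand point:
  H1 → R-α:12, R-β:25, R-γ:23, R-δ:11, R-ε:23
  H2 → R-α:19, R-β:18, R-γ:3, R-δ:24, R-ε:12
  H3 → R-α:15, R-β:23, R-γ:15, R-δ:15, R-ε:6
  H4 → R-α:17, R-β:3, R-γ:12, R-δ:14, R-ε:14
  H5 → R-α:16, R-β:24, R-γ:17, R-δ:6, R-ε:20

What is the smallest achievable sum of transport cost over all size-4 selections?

33

Open {H2, H3, H4, H5}.
  R-α→H3 15, R-β→H4 3, R-γ→H2 3, R-δ→H5 6, R-ε→H3 6  ⇒ total 33.
Compare {H1, H2, H3, H4}: total 35.
Compare {H1, H2, H4, H5}: total 36.
No size-4 selection does better; minimum is 33.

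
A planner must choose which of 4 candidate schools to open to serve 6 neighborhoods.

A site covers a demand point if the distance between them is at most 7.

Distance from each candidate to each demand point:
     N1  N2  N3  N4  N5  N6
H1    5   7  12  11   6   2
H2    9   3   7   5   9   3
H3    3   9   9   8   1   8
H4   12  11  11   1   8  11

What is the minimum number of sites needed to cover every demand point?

Coverage sets (demand points within 7 of each site):
  H1: {N1, N2, N5, N6}
  H2: {N2, N3, N4, N6}
  H3: {N1, N5}
  H4: {N4}
No single site covers all 6 demand points.
But {H1, H2} covers everything, so the minimum is 2.

2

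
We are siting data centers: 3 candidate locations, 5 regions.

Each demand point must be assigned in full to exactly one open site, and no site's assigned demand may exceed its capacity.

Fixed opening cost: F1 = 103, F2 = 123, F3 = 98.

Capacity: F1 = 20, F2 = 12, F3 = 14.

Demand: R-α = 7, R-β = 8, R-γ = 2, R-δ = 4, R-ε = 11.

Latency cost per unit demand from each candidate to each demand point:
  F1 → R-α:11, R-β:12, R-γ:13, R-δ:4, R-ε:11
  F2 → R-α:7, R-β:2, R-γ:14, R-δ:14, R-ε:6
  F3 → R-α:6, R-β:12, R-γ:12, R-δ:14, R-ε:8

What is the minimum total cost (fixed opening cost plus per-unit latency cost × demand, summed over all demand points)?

502

Open {F1, F3}; cheapest assignment that respects the capacities:
  F1 (cap 20, load 19): R-α, R-β, R-δ — cost 7×11 + 8×12 + 4×4 = 189
  F3 (cap 14, load 13): R-γ, R-ε — cost 2×12 + 11×8 = 112
  Shipping 301, fixed 201 → total 502.
  Any other capacity-feasible assignment to {F1, F3} ships for at least 301.
Compare {F1, F2}: its best feasible assignment gives total 522.
Compare {F1, F2, F3}: its best feasible assignment gives total 543.
Every other set of open sites that can feasibly serve all demand totals ≥ 522 even under its best assignment. Minimum: 502.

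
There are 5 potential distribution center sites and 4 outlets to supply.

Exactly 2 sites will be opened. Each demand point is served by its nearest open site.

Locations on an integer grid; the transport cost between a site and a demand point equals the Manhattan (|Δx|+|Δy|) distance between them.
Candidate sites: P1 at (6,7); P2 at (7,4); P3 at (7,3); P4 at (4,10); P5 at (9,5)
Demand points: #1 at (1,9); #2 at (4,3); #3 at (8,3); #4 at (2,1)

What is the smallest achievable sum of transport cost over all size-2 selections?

Open {P3, P4}.
  #1→P4 4, #2→P3 3, #3→P3 1, #4→P3 7  ⇒ total 15.
Compare {P1, P3}: total 18.
Compare {P2, P4}: total 18.
No size-2 selection does better; minimum is 15.

15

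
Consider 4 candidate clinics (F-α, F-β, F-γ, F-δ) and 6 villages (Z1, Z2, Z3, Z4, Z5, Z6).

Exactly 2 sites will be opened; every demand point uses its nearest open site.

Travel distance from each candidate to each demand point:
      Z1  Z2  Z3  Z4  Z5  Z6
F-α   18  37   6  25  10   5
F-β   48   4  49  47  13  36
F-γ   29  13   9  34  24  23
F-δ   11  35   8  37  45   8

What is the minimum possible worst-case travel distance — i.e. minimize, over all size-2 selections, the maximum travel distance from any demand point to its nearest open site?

Open {F-α, F-β}.
  Farthest demand point is Z4 at travel distance 25 (to F-α); all others are ≤ 25.
With {F-α, F-γ} the worst case is 25.
With {F-β, F-γ} the worst case is 34.
No size-2 selection achieves below 25.

25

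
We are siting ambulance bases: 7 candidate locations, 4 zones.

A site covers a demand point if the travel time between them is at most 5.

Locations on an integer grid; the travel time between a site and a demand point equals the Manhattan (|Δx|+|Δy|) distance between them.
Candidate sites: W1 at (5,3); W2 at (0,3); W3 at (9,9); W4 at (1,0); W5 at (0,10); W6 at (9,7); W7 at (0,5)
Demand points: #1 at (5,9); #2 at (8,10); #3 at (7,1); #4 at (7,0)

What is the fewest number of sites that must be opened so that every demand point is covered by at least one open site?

Coverage sets (demand points within 5 of each site):
  W1: {#3, #4}
  W2: {}
  W3: {#1, #2}
  W4: {}
  W5: {}
  W6: {#2}
  W7: {}
No single site covers all 4 demand points.
But {W1, W3} covers everything, so the minimum is 2.

2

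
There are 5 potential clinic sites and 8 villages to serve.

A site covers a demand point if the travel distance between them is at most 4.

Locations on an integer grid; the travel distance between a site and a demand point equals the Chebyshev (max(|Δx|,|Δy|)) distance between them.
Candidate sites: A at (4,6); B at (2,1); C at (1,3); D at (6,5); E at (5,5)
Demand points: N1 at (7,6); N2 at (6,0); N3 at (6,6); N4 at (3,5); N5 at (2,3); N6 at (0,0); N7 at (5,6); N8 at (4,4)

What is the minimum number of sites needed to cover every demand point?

2

Coverage sets (demand points within 4 of each site):
  A: {N1, N3, N4, N5, N7, N8}
  B: {N2, N4, N5, N6, N8}
  C: {N4, N5, N6, N7, N8}
  D: {N1, N3, N4, N5, N7, N8}
  E: {N1, N3, N4, N5, N7, N8}
No single site covers all 8 demand points.
But {A, B} covers everything, so the minimum is 2.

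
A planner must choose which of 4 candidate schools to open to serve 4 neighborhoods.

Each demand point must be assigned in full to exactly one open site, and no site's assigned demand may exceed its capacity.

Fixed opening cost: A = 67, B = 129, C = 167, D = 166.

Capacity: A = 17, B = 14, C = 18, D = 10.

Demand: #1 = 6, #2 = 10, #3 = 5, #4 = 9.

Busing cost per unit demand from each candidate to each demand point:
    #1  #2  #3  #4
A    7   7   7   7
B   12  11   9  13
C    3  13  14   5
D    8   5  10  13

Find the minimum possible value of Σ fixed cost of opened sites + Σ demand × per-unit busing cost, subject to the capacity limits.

402

Open {A, C}; cheapest assignment that respects the capacities:
  A (cap 17, load 15): #2, #3 — cost 10×7 + 5×7 = 105
  C (cap 18, load 15): #1, #4 — cost 6×3 + 9×5 = 63
  Shipping 168, fixed 234 → total 402.
  Any other capacity-feasible assignment to {A, C} ships for at least 168.
Compare {A, B}: its best feasible assignment gives total 470.
Compare {A, B, C}: its best feasible assignment gives total 531.
Every other set of open sites that can feasibly serve all demand totals ≥ 470 even under its best assignment. Minimum: 402.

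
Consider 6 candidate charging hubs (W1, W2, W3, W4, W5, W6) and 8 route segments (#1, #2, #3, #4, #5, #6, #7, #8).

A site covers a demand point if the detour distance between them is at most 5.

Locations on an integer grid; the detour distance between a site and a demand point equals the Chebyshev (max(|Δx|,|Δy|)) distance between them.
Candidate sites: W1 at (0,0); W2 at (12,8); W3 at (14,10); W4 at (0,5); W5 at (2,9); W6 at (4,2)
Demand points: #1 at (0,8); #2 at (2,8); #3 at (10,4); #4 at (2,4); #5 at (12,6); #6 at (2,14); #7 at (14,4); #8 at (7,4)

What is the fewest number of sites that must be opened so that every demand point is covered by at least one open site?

2

Coverage sets (demand points within 5 of each site):
  W1: {#4}
  W2: {#3, #5, #7, #8}
  W3: {#5}
  W4: {#1, #2, #4}
  W5: {#1, #2, #4, #6, #8}
  W6: {#4, #8}
No single site covers all 8 demand points.
But {W2, W5} covers everything, so the minimum is 2.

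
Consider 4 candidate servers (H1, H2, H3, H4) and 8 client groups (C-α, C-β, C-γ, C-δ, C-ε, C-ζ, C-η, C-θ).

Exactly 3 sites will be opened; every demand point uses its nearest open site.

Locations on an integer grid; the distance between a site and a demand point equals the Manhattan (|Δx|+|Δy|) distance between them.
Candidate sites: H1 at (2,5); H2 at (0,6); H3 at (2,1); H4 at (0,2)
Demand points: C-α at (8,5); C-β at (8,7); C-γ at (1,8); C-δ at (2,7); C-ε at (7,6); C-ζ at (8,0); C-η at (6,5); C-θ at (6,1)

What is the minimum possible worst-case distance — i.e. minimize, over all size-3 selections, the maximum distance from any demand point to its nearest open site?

Open {H1, H2, H3}.
  Farthest demand point is C-β at distance 8 (to H1); all others are ≤ 8.
With {H1, H3, H4} the worst case is 8.
With {H2, H3, H4} the worst case is 9.
No size-3 selection achieves below 8.

8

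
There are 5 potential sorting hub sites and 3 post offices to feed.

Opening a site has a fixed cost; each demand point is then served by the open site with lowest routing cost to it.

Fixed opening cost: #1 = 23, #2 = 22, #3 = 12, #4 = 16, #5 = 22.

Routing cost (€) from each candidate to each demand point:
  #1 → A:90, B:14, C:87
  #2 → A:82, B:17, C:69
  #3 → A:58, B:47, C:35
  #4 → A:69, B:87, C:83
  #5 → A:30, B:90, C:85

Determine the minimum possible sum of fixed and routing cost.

Open {#1, #3, #5}: assign each demand point to its cheapest open site.
  A→#5 30, B→#1 14, C→#3 35
  routing cost 79, fixed 57 → total 136.
Compare {#2, #3, #5}: routing cost 82 + fixed 56 = 138.
Compare {#1, #3}: routing cost 107 + fixed 35 = 142.
Compare {#2, #3}: routing cost 110 + fixed 34 = 144.
All other subsets cost ≥ 138. Minimum total cost: 136.

136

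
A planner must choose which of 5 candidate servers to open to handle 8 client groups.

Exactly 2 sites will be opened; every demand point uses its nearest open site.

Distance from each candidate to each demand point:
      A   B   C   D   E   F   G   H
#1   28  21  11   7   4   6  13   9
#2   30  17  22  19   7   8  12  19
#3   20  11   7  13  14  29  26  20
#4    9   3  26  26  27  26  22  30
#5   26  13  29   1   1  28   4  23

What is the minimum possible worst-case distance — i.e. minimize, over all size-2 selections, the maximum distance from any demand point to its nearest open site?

Open {#1, #4}.
  Farthest demand point is G at distance 13 (to #1); all others are ≤ 13.
With {#1, #3} the worst case is 20.
With {#2, #3} the worst case is 20.
No size-2 selection achieves below 13.

13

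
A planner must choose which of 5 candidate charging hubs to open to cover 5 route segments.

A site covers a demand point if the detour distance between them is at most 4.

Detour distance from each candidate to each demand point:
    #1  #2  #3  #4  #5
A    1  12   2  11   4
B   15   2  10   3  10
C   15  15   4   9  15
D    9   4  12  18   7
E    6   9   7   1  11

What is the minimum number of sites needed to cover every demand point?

Coverage sets (demand points within 4 of each site):
  A: {#1, #3, #5}
  B: {#2, #4}
  C: {#3}
  D: {#2}
  E: {#4}
No single site covers all 5 demand points.
But {A, B} covers everything, so the minimum is 2.

2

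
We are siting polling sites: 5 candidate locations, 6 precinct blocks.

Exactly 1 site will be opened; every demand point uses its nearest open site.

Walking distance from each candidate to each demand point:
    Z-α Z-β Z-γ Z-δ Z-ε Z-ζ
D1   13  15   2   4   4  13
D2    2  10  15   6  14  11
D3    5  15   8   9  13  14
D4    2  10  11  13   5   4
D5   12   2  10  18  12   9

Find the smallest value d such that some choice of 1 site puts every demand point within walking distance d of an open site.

13

Open {D4}.
  Farthest demand point is Z-δ at walking distance 13 (to D4); all others are ≤ 13.
With {D1} the worst case is 15.
With {D2} the worst case is 15.
No size-1 selection achieves below 13.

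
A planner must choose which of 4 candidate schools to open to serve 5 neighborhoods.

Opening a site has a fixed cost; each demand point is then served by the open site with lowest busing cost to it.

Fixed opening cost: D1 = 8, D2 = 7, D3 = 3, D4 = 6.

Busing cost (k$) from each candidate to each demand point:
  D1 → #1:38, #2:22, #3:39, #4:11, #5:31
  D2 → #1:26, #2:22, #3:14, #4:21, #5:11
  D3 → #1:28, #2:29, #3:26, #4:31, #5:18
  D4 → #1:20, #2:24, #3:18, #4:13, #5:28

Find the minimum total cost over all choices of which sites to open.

93

Open {D2, D4}: assign each demand point to its cheapest open site.
  #1→D4 20, #2→D2 22, #3→D2 14, #4→D4 13, #5→D2 11
  busing cost 80, fixed 13 → total 93.
Compare {D2, D3, D4}: busing cost 80 + fixed 16 = 96.
Compare {D1, D2}: busing cost 84 + fixed 15 = 99.
Compare {D1, D2, D4}: busing cost 78 + fixed 21 = 99.
All other subsets cost ≥ 96. Minimum total cost: 93.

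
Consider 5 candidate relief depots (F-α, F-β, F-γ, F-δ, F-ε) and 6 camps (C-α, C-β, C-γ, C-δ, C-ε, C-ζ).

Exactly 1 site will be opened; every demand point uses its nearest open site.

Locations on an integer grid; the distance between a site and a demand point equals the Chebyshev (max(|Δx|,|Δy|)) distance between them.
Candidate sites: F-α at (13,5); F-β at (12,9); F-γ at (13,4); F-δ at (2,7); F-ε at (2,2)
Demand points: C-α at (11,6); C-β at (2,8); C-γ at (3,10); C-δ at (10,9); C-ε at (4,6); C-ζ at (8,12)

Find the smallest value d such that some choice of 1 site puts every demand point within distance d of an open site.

9

Open {F-δ}.
  Farthest demand point is C-α at distance 9 (to F-δ); all others are ≤ 9.
With {F-β} the worst case is 10.
With {F-ε} the worst case is 10.
No size-1 selection achieves below 9.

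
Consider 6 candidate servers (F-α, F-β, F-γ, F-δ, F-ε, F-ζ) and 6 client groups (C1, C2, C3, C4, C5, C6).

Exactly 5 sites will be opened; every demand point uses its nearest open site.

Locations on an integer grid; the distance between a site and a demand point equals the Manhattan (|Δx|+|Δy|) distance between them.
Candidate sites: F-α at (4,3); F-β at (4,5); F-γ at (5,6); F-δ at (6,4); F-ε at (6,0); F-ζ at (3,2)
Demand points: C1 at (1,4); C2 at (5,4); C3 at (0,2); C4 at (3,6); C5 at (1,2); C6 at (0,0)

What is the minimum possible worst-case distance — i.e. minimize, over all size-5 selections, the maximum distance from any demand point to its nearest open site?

Open {F-α, F-β, F-γ, F-δ, F-ζ}.
  Farthest demand point is C6 at distance 5 (to F-ζ); all others are ≤ 5.
With {F-α, F-β, F-γ, F-ε, F-ζ} the worst case is 5.
With {F-α, F-β, F-δ, F-ε, F-ζ} the worst case is 5.
No size-5 selection achieves below 5.

5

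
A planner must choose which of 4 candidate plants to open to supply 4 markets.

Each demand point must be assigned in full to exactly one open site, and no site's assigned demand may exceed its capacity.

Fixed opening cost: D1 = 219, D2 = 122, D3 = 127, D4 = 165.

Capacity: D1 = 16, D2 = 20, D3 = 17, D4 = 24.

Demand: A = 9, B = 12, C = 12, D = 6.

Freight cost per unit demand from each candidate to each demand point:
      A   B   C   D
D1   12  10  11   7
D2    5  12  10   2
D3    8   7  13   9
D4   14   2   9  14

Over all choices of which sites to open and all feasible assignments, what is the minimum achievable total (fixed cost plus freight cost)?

Open {D2, D4}; cheapest assignment that respects the capacities:
  D2 (cap 20, load 15): A, D — cost 9×5 + 6×2 = 57
  D4 (cap 24, load 24): B, C — cost 12×2 + 12×9 = 132
  Shipping 189, fixed 287 → total 476.
  Any other capacity-feasible assignment to {D2, D4} ships for at least 189.
Compare {D3, D4}: its best feasible assignment gives total 550.
Compare {D2, D3, D4}: its best feasible assignment gives total 603.
Every other set of open sites that can feasibly serve all demand totals ≥ 550 even under its best assignment. Minimum: 476.

476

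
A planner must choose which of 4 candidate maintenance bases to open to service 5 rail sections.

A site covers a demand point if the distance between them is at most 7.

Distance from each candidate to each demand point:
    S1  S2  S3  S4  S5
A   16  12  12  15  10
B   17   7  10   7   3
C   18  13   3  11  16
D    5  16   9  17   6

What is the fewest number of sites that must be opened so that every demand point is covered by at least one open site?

3

Coverage sets (demand points within 7 of each site):
  A: {}
  B: {S2, S4, S5}
  C: {S3}
  D: {S1, S5}
No 2 sites suffice: every size-2 union leaves at least one demand point uncovered.
But {B, C, D} covers everything, so the minimum is 3.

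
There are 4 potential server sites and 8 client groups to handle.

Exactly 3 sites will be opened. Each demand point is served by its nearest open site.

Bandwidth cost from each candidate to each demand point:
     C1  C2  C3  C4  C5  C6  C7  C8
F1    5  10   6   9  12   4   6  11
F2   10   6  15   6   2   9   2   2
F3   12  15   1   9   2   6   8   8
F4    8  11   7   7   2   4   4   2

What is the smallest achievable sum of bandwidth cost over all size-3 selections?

Open {F1, F2, F3}.
  C1→F1 5, C2→F2 6, C3→F3 1, C4→F2 6, C5→F2 2, C6→F1 4, C7→F2 2, C8→F2 2  ⇒ total 28.
Compare {F2, F3, F4}: total 31.
Compare {F1, F2, F4}: total 33.
No size-3 selection does better; minimum is 28.

28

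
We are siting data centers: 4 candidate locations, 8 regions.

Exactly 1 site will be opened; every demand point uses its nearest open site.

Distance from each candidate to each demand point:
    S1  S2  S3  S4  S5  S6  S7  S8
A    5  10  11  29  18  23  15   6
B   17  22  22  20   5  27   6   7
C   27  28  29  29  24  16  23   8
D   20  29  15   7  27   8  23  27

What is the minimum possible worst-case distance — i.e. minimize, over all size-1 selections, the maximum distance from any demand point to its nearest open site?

27

Open {B}.
  Farthest demand point is S6 at distance 27 (to B); all others are ≤ 27.
With {A} the worst case is 29.
With {C} the worst case is 29.
No size-1 selection achieves below 27.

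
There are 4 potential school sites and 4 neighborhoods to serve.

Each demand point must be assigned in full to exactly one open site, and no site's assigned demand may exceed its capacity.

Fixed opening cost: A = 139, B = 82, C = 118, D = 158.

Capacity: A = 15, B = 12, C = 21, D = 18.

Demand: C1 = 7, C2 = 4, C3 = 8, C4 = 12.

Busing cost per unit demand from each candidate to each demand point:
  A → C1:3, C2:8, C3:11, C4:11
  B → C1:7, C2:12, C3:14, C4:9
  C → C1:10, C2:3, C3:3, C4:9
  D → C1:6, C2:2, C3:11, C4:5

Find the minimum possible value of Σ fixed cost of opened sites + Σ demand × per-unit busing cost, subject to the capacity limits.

414

Open {B, C}; cheapest assignment that respects the capacities:
  B (cap 12, load 12): C4 — cost 12×9 = 108
  C (cap 21, load 19): C1, C2, C3 — cost 7×10 + 4×3 + 8×3 = 106
  Shipping 214, fixed 200 → total 414.
  Any other capacity-feasible assignment to {B, C} ships for at least 214.
Compare {C, D}: its best feasible assignment gives total 438.
Compare {A, C}: its best feasible assignment gives total 442.
Every other set of open sites that can feasibly serve all demand totals ≥ 438 even under its best assignment. Minimum: 414.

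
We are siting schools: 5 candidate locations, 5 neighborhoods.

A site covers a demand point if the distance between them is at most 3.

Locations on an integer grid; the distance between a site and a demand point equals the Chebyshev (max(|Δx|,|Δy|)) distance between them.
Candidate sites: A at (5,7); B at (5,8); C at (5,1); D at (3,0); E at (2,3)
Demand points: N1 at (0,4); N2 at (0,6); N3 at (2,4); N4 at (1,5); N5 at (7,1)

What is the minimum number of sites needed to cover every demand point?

Coverage sets (demand points within 3 of each site):
  A: {N3}
  B: {}
  C: {N3, N5}
  D: {}
  E: {N1, N2, N3, N4}
No single site covers all 5 demand points.
But {C, E} covers everything, so the minimum is 2.

2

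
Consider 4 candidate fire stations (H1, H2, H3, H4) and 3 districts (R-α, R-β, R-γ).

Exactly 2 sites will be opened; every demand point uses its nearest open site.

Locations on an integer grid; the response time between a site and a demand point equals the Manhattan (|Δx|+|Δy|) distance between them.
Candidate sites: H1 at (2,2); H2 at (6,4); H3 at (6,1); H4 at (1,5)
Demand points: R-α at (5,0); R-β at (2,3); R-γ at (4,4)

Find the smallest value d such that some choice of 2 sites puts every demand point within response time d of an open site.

Open {H1, H3}.
  Farthest demand point is R-γ at response time 4 (to H1); all others are ≤ 4.
With {H3, H4} the worst case is 4.
With {H1, H2} the worst case is 5.
No size-2 selection achieves below 4.

4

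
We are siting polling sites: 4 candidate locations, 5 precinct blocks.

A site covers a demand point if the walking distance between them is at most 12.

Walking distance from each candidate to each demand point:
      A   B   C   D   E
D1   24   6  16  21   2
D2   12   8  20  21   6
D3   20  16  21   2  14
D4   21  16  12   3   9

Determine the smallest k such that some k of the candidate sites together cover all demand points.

Coverage sets (demand points within 12 of each site):
  D1: {B, E}
  D2: {A, B, E}
  D3: {D}
  D4: {C, D, E}
No single site covers all 5 demand points.
But {D2, D4} covers everything, so the minimum is 2.

2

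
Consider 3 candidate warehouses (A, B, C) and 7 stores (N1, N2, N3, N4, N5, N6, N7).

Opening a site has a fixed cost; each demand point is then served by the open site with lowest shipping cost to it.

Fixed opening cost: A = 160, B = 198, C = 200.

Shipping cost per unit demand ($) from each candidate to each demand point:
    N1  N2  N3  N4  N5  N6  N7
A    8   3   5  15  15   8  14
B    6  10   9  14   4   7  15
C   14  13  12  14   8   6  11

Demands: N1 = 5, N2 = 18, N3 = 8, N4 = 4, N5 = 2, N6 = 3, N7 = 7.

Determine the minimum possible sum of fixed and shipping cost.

506

Open {A}: assign each demand point to its cheapest open site.
  N1→A 5×8=40, N2→A 18×3=54, N3→A 8×5=40, N4→A 4×15=60, N5→A 2×15=30, N6→A 3×8=24, N7→A 7×14=98
  shipping cost 346, fixed 160 → total 506.
Compare {A, C}: shipping cost 301 + fixed 360 = 661.
Compare {A, B}: shipping cost 307 + fixed 358 = 665.
Compare {B}: shipping cost 472 + fixed 198 = 670.
All other subsets cost ≥ 661. Minimum total cost: 506.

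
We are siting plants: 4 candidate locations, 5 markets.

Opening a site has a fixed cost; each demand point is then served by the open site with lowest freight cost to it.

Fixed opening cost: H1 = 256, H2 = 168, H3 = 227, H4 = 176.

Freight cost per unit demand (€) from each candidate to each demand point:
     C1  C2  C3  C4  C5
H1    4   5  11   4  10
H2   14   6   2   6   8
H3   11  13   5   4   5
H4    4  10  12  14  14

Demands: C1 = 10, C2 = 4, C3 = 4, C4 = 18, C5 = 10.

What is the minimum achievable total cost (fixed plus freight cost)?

528

Open {H2}: assign each demand point to its cheapest open site.
  C1→H2 10×14=140, C2→H2 4×6=24, C3→H2 4×2=8, C4→H2 18×6=108, C5→H2 10×8=80
  freight cost 360, fixed 168 → total 528.
Compare {H3}: freight cost 304 + fixed 227 = 531.
Compare {H1}: freight cost 276 + fixed 256 = 532.
Compare {H2, H4}: freight cost 260 + fixed 344 = 604.
All other subsets cost ≥ 531. Minimum total cost: 528.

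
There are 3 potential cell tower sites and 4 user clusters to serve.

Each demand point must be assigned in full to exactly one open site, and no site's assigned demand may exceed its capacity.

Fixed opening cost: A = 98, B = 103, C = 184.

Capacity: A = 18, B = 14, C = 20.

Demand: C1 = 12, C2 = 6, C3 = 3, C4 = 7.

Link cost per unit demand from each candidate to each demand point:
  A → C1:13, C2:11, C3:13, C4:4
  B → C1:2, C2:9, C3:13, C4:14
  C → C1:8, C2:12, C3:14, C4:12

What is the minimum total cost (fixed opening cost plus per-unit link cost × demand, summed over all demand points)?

358

Open {A, B}; cheapest assignment that respects the capacities:
  A (cap 18, load 16): C2, C3, C4 — cost 6×11 + 3×13 + 7×4 = 133
  B (cap 14, load 12): C1 — cost 12×2 = 24
  Shipping 157, fixed 201 → total 358.
  Any other capacity-feasible assignment to {A, B} ships for at least 157.
Compare {B, C}: its best feasible assignment gives total 509.
Compare {A, C}: its best feasible assignment gives total 511.
Every other set of open sites that can feasibly serve all demand totals ≥ 509 even under its best assignment. Minimum: 358.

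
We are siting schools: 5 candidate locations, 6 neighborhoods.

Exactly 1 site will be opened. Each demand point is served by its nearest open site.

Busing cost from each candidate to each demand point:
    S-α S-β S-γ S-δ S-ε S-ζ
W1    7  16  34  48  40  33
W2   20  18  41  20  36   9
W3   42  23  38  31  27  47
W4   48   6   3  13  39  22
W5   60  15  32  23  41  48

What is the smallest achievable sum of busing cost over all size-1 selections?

Open {W4}.
  S-α→W4 48, S-β→W4 6, S-γ→W4 3, S-δ→W4 13, S-ε→W4 39, S-ζ→W4 22  ⇒ total 131.
Compare {W2}: total 144.
Compare {W1}: total 178.
No size-1 selection does better; minimum is 131.

131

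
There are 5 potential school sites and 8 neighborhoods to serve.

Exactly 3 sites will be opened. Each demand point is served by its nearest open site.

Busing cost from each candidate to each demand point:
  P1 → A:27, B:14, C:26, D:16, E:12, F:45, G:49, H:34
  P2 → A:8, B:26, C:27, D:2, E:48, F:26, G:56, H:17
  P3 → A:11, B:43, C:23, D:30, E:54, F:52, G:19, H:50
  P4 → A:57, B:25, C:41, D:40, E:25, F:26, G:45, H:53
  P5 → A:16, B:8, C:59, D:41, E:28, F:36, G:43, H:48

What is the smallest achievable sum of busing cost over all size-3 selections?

121

Open {P1, P2, P3}.
  A→P2 8, B→P1 14, C→P3 23, D→P2 2, E→P1 12, F→P2 26, G→P3 19, H→P2 17  ⇒ total 121.
Compare {P2, P3, P5}: total 131.
Compare {P1, P2, P5}: total 142.
No size-3 selection does better; minimum is 121.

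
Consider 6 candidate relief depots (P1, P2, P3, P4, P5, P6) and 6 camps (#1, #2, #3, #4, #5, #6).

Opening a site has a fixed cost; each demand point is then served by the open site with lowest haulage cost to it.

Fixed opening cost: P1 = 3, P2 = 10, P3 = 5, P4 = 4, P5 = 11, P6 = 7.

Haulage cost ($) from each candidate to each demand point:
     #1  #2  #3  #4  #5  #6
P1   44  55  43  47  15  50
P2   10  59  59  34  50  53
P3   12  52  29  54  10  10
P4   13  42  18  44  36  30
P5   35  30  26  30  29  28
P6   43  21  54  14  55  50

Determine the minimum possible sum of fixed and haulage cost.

Open {P3, P4, P6}: assign each demand point to its cheapest open site.
  #1→P3 12, #2→P6 21, #3→P4 18, #4→P6 14, #5→P3 10, #6→P3 10
  haulage cost 85, fixed 16 → total 101.
Compare {P1, P3, P4, P6}: haulage cost 85 + fixed 19 = 104.
Compare {P3, P6}: haulage cost 96 + fixed 12 = 108.
Compare {P2, P3, P4, P6}: haulage cost 83 + fixed 26 = 109.
All other subsets cost ≥ 104. Minimum total cost: 101.

101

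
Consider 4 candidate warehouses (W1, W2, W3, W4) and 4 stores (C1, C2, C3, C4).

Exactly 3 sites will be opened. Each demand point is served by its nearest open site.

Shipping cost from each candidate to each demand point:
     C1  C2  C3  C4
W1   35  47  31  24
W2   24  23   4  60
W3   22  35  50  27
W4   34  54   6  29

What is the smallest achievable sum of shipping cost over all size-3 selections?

Open {W1, W2, W3}.
  C1→W3 22, C2→W2 23, C3→W2 4, C4→W1 24  ⇒ total 73.
Compare {W1, W2, W4}: total 75.
Compare {W2, W3, W4}: total 76.
No size-3 selection does better; minimum is 73.

73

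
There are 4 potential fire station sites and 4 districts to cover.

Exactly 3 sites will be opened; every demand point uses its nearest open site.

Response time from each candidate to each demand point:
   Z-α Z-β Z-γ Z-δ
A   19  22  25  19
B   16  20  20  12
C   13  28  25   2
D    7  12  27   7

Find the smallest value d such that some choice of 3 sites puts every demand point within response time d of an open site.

Open {A, B, C}.
  Farthest demand point is Z-β at response time 20 (to B); all others are ≤ 20.
With {A, B, D} the worst case is 20.
With {B, C, D} the worst case is 20.
No size-3 selection achieves below 20.

20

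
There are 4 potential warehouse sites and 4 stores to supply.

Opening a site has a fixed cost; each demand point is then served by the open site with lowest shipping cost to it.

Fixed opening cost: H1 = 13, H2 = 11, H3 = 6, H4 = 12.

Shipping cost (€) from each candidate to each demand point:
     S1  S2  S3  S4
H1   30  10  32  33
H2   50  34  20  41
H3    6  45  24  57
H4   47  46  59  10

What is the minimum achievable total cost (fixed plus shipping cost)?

81

Open {H1, H3, H4}: assign each demand point to its cheapest open site.
  S1→H3 6, S2→H1 10, S3→H3 24, S4→H4 10
  shipping cost 50, fixed 31 → total 81.
Compare {H1, H2, H3, H4}: shipping cost 46 + fixed 42 = 88.
Compare {H1, H3}: shipping cost 73 + fixed 19 = 92.
Compare {H1, H2, H3}: shipping cost 69 + fixed 30 = 99.
All other subsets cost ≥ 88. Minimum total cost: 81.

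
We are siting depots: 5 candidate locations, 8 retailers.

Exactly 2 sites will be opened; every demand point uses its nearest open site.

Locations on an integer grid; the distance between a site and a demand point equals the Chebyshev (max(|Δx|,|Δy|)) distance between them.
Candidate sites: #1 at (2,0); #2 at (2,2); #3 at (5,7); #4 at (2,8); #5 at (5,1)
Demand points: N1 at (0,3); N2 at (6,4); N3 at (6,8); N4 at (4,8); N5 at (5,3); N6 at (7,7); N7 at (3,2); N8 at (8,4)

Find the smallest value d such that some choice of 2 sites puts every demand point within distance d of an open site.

3

Open {#1, #3}.
  Farthest demand point is N1 at distance 3 (to #1); all others are ≤ 3.
With {#2, #3} the worst case is 3.
With {#3, #4} the worst case is 5.
No size-2 selection achieves below 3.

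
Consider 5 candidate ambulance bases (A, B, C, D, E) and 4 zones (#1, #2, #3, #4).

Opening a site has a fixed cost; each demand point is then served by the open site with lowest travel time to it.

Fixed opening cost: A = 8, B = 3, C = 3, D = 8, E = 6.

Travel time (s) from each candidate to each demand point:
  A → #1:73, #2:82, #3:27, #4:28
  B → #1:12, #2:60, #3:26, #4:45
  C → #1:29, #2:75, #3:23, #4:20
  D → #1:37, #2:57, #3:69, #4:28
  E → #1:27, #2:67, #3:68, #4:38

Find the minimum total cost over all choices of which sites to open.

121

Open {B, C}: assign each demand point to its cheapest open site.
  #1→B 12, #2→B 60, #3→C 23, #4→C 20
  travel time 115, fixed 6 → total 121.
Compare {B, C, D}: travel time 112 + fixed 14 = 126.
Compare {B, C, E}: travel time 115 + fixed 12 = 127.
Compare {A, B, C}: travel time 115 + fixed 14 = 129.
All other subsets cost ≥ 126. Minimum total cost: 121.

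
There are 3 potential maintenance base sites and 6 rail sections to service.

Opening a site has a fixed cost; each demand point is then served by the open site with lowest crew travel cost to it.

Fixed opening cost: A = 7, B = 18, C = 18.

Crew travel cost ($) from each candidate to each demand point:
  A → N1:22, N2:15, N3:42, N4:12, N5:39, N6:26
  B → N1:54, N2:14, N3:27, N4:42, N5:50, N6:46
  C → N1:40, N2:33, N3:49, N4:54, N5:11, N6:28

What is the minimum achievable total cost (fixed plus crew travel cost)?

153

Open {A, C}: assign each demand point to its cheapest open site.
  N1→A 22, N2→A 15, N3→A 42, N4→A 12, N5→C 11, N6→A 26
  crew travel cost 128, fixed 25 → total 153.
Compare {A, B, C}: crew travel cost 112 + fixed 43 = 155.
Compare {A}: crew travel cost 156 + fixed 7 = 163.
Compare {A, B}: crew travel cost 140 + fixed 25 = 165.
All other subsets cost ≥ 155. Minimum total cost: 153.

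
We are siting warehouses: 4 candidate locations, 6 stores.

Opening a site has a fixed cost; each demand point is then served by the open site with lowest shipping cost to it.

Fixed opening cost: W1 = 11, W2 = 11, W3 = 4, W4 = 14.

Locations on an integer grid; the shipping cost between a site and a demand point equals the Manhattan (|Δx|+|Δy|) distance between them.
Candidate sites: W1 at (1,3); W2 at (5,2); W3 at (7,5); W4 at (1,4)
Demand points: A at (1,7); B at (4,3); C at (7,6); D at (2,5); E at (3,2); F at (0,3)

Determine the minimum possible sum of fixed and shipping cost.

30

Open {W1, W3}: assign each demand point to its cheapest open site.
  A→W1 4, B→W1 3, C→W3 1, D→W1 3, E→W1 3, F→W1 1
  shipping cost 15, fixed 15 → total 30.
Compare {W1}: shipping cost 23 + fixed 11 = 34.
Compare {W3, W4}: shipping cost 16 + fixed 18 = 34.
Compare {W4}: shipping cost 23 + fixed 14 = 37.
All other subsets cost ≥ 34. Minimum total cost: 30.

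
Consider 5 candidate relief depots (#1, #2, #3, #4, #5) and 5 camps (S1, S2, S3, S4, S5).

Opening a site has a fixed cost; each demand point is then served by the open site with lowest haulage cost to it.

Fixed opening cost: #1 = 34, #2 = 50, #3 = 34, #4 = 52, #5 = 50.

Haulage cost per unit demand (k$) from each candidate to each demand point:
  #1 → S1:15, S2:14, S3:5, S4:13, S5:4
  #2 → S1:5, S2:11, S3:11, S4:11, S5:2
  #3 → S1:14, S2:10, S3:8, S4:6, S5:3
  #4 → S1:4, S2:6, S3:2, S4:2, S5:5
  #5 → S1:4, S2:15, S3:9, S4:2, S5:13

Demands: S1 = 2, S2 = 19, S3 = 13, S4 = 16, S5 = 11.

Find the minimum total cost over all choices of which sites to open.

Open {#4}: assign each demand point to its cheapest open site.
  S1→#4 2×4=8, S2→#4 19×6=114, S3→#4 13×2=26, S4→#4 16×2=32, S5→#4 11×5=55
  haulage cost 235, fixed 52 → total 287.
Compare {#3, #4}: haulage cost 213 + fixed 86 = 299.
Compare {#2, #4}: haulage cost 202 + fixed 102 = 304.
Compare {#1, #4}: haulage cost 224 + fixed 86 = 310.
All other subsets cost ≥ 299. Minimum total cost: 287.

287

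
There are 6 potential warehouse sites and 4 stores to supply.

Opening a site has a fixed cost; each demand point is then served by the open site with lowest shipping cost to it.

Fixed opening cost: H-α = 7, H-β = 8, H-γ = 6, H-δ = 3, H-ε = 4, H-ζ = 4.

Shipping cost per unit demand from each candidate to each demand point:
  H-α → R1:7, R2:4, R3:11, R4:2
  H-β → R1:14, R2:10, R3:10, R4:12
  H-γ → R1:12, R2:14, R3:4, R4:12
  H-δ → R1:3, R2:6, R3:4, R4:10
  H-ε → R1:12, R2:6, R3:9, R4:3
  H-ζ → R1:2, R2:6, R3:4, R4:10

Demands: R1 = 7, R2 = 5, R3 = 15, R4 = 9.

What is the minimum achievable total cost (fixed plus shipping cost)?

123

Open {H-α, H-ζ}: assign each demand point to its cheapest open site.
  R1→H-ζ 7×2=14, R2→H-α 5×4=20, R3→H-ζ 15×4=60, R4→H-α 9×2=18
  shipping cost 112, fixed 11 → total 123.
Compare {H-α, H-δ, H-ζ}: shipping cost 112 + fixed 14 = 126.
Compare {H-α, H-ε, H-ζ}: shipping cost 112 + fixed 15 = 127.
Compare {H-α, H-δ}: shipping cost 119 + fixed 10 = 129.
All other subsets cost ≥ 126. Minimum total cost: 123.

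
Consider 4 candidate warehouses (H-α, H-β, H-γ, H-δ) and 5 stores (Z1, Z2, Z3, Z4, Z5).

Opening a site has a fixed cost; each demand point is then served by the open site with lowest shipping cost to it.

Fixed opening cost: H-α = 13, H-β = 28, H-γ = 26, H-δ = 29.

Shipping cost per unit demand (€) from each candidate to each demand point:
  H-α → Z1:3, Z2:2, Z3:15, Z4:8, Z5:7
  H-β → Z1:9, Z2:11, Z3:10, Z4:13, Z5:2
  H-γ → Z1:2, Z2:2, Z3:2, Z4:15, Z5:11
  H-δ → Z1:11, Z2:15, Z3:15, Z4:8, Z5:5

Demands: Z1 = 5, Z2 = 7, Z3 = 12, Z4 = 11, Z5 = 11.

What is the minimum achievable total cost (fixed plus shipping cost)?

225

Open {H-α, H-β, H-γ}: assign each demand point to its cheapest open site.
  Z1→H-γ 5×2=10, Z2→H-α 7×2=14, Z3→H-γ 12×2=24, Z4→H-α 11×8=88, Z5→H-β 11×2=22
  shipping cost 158, fixed 67 → total 225.
Compare {H-β, H-γ, H-δ}: shipping cost 158 + fixed 83 = 241.
Compare {H-γ, H-δ}: shipping cost 191 + fixed 55 = 246.
Compare {H-α, H-γ}: shipping cost 213 + fixed 39 = 252.
All other subsets cost ≥ 241. Minimum total cost: 225.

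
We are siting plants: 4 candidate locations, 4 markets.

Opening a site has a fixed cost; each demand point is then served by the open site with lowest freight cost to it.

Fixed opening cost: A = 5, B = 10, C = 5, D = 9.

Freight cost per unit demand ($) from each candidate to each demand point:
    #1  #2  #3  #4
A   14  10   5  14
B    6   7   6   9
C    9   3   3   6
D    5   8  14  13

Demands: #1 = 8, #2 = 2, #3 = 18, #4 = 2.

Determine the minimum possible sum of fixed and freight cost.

Open {C, D}: assign each demand point to its cheapest open site.
  #1→D 8×5=40, #2→C 2×3=6, #3→C 18×3=54, #4→C 2×6=12
  freight cost 112, fixed 14 → total 126.
Compare {A, C, D}: freight cost 112 + fixed 19 = 131.
Compare {B, C}: freight cost 120 + fixed 15 = 135.
Compare {B, C, D}: freight cost 112 + fixed 24 = 136.
All other subsets cost ≥ 131. Minimum total cost: 126.

126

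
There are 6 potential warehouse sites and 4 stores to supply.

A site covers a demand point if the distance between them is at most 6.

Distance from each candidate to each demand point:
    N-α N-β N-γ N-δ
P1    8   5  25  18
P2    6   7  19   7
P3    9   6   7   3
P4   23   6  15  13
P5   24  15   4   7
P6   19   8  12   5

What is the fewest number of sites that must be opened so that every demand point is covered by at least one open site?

3

Coverage sets (demand points within 6 of each site):
  P1: {N-β}
  P2: {N-α}
  P3: {N-β, N-δ}
  P4: {N-β}
  P5: {N-γ}
  P6: {N-δ}
No 2 sites suffice: every size-2 union leaves at least one demand point uncovered.
But {P2, P3, P5} covers everything, so the minimum is 3.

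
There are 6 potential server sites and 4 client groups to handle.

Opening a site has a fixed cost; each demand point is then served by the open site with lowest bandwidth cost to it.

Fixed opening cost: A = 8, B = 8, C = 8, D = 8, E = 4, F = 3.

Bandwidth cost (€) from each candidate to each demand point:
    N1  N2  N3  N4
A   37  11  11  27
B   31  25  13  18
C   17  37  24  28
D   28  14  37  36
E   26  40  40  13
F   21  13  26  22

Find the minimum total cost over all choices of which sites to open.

71

Open {A, E, F}: assign each demand point to its cheapest open site.
  N1→F 21, N2→A 11, N3→A 11, N4→E 13
  bandwidth cost 56, fixed 15 → total 71.
Compare {A, C, E}: bandwidth cost 52 + fixed 20 = 72.
Compare {A, E}: bandwidth cost 61 + fixed 12 = 73.
Compare {B, E, F}: bandwidth cost 60 + fixed 15 = 75.
All other subsets cost ≥ 72. Minimum total cost: 71.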